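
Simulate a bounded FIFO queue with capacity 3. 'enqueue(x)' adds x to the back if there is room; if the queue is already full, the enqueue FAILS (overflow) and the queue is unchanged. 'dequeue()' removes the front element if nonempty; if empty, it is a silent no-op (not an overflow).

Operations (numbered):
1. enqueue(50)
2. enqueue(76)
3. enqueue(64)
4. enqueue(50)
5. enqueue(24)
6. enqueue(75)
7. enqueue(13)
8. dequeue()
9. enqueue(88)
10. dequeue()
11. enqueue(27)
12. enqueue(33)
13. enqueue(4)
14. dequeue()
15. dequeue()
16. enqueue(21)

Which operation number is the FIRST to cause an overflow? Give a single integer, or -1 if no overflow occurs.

Answer: 4

Derivation:
1. enqueue(50): size=1
2. enqueue(76): size=2
3. enqueue(64): size=3
4. enqueue(50): size=3=cap → OVERFLOW (fail)
5. enqueue(24): size=3=cap → OVERFLOW (fail)
6. enqueue(75): size=3=cap → OVERFLOW (fail)
7. enqueue(13): size=3=cap → OVERFLOW (fail)
8. dequeue(): size=2
9. enqueue(88): size=3
10. dequeue(): size=2
11. enqueue(27): size=3
12. enqueue(33): size=3=cap → OVERFLOW (fail)
13. enqueue(4): size=3=cap → OVERFLOW (fail)
14. dequeue(): size=2
15. dequeue(): size=1
16. enqueue(21): size=2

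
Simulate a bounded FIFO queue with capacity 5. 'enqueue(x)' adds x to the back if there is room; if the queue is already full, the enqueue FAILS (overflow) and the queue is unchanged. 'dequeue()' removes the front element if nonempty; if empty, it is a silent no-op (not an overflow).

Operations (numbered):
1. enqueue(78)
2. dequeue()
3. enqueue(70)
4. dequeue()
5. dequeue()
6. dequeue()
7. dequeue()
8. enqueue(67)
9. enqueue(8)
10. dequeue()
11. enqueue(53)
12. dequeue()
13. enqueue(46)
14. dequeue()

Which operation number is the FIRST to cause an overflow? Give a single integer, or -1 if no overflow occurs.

1. enqueue(78): size=1
2. dequeue(): size=0
3. enqueue(70): size=1
4. dequeue(): size=0
5. dequeue(): empty, no-op, size=0
6. dequeue(): empty, no-op, size=0
7. dequeue(): empty, no-op, size=0
8. enqueue(67): size=1
9. enqueue(8): size=2
10. dequeue(): size=1
11. enqueue(53): size=2
12. dequeue(): size=1
13. enqueue(46): size=2
14. dequeue(): size=1

Answer: -1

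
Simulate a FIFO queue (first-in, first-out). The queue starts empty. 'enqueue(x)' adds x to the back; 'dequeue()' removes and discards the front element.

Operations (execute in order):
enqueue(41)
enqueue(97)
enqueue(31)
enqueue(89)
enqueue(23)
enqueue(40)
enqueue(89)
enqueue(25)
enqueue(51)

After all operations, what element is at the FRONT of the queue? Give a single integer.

Answer: 41

Derivation:
enqueue(41): queue = [41]
enqueue(97): queue = [41, 97]
enqueue(31): queue = [41, 97, 31]
enqueue(89): queue = [41, 97, 31, 89]
enqueue(23): queue = [41, 97, 31, 89, 23]
enqueue(40): queue = [41, 97, 31, 89, 23, 40]
enqueue(89): queue = [41, 97, 31, 89, 23, 40, 89]
enqueue(25): queue = [41, 97, 31, 89, 23, 40, 89, 25]
enqueue(51): queue = [41, 97, 31, 89, 23, 40, 89, 25, 51]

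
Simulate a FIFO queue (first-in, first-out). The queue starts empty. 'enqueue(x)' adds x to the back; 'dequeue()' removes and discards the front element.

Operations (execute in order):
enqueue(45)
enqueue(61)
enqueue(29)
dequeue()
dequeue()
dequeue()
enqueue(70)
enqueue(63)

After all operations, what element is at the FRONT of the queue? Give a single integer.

enqueue(45): queue = [45]
enqueue(61): queue = [45, 61]
enqueue(29): queue = [45, 61, 29]
dequeue(): queue = [61, 29]
dequeue(): queue = [29]
dequeue(): queue = []
enqueue(70): queue = [70]
enqueue(63): queue = [70, 63]

Answer: 70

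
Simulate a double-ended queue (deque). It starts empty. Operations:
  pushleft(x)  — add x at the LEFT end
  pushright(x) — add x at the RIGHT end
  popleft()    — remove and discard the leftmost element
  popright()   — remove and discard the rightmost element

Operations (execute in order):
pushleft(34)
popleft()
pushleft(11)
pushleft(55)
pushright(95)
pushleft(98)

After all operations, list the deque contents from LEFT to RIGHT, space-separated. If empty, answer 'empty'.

pushleft(34): [34]
popleft(): []
pushleft(11): [11]
pushleft(55): [55, 11]
pushright(95): [55, 11, 95]
pushleft(98): [98, 55, 11, 95]

Answer: 98 55 11 95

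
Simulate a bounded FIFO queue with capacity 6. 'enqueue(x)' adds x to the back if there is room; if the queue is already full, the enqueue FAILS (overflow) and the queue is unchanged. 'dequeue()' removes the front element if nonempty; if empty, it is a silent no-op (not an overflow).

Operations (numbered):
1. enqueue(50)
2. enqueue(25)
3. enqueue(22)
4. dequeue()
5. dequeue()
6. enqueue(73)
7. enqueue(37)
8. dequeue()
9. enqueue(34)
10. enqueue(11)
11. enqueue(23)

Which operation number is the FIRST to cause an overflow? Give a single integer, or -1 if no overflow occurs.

Answer: -1

Derivation:
1. enqueue(50): size=1
2. enqueue(25): size=2
3. enqueue(22): size=3
4. dequeue(): size=2
5. dequeue(): size=1
6. enqueue(73): size=2
7. enqueue(37): size=3
8. dequeue(): size=2
9. enqueue(34): size=3
10. enqueue(11): size=4
11. enqueue(23): size=5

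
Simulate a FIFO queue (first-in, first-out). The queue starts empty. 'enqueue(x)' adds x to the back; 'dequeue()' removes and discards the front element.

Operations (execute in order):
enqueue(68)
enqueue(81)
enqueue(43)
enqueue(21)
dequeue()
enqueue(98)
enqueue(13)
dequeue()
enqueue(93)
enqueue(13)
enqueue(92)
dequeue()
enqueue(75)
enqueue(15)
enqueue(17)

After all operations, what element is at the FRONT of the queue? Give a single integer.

enqueue(68): queue = [68]
enqueue(81): queue = [68, 81]
enqueue(43): queue = [68, 81, 43]
enqueue(21): queue = [68, 81, 43, 21]
dequeue(): queue = [81, 43, 21]
enqueue(98): queue = [81, 43, 21, 98]
enqueue(13): queue = [81, 43, 21, 98, 13]
dequeue(): queue = [43, 21, 98, 13]
enqueue(93): queue = [43, 21, 98, 13, 93]
enqueue(13): queue = [43, 21, 98, 13, 93, 13]
enqueue(92): queue = [43, 21, 98, 13, 93, 13, 92]
dequeue(): queue = [21, 98, 13, 93, 13, 92]
enqueue(75): queue = [21, 98, 13, 93, 13, 92, 75]
enqueue(15): queue = [21, 98, 13, 93, 13, 92, 75, 15]
enqueue(17): queue = [21, 98, 13, 93, 13, 92, 75, 15, 17]

Answer: 21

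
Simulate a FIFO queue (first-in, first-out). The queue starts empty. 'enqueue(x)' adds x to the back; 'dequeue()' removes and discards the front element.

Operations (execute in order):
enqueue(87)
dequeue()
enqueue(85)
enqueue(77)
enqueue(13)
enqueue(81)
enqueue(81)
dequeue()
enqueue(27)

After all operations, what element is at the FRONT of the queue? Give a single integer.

Answer: 77

Derivation:
enqueue(87): queue = [87]
dequeue(): queue = []
enqueue(85): queue = [85]
enqueue(77): queue = [85, 77]
enqueue(13): queue = [85, 77, 13]
enqueue(81): queue = [85, 77, 13, 81]
enqueue(81): queue = [85, 77, 13, 81, 81]
dequeue(): queue = [77, 13, 81, 81]
enqueue(27): queue = [77, 13, 81, 81, 27]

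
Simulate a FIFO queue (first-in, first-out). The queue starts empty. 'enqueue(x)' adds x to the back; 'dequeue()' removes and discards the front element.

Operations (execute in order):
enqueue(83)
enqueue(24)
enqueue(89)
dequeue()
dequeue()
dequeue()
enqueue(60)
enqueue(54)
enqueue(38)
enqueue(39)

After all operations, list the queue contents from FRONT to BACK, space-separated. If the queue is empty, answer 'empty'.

Answer: 60 54 38 39

Derivation:
enqueue(83): [83]
enqueue(24): [83, 24]
enqueue(89): [83, 24, 89]
dequeue(): [24, 89]
dequeue(): [89]
dequeue(): []
enqueue(60): [60]
enqueue(54): [60, 54]
enqueue(38): [60, 54, 38]
enqueue(39): [60, 54, 38, 39]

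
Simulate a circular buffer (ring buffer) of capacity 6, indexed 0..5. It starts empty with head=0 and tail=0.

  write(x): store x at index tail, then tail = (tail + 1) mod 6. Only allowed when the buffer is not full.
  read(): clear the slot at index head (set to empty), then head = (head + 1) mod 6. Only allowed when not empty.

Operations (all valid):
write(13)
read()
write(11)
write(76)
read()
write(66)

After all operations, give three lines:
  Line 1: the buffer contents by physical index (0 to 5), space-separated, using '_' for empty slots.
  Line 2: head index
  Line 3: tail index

write(13): buf=[13 _ _ _ _ _], head=0, tail=1, size=1
read(): buf=[_ _ _ _ _ _], head=1, tail=1, size=0
write(11): buf=[_ 11 _ _ _ _], head=1, tail=2, size=1
write(76): buf=[_ 11 76 _ _ _], head=1, tail=3, size=2
read(): buf=[_ _ 76 _ _ _], head=2, tail=3, size=1
write(66): buf=[_ _ 76 66 _ _], head=2, tail=4, size=2

Answer: _ _ 76 66 _ _
2
4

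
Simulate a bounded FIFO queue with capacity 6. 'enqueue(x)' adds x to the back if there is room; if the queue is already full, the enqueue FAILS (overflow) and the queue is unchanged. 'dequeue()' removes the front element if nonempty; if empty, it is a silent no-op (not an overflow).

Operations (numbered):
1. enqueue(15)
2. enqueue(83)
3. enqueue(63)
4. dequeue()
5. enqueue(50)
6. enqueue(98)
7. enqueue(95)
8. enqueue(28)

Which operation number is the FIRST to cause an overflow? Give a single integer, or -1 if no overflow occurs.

Answer: -1

Derivation:
1. enqueue(15): size=1
2. enqueue(83): size=2
3. enqueue(63): size=3
4. dequeue(): size=2
5. enqueue(50): size=3
6. enqueue(98): size=4
7. enqueue(95): size=5
8. enqueue(28): size=6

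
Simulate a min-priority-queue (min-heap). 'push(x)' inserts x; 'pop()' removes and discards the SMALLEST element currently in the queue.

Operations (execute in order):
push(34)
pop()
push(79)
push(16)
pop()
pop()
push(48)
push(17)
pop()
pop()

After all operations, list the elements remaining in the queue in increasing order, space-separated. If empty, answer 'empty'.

Answer: empty

Derivation:
push(34): heap contents = [34]
pop() → 34: heap contents = []
push(79): heap contents = [79]
push(16): heap contents = [16, 79]
pop() → 16: heap contents = [79]
pop() → 79: heap contents = []
push(48): heap contents = [48]
push(17): heap contents = [17, 48]
pop() → 17: heap contents = [48]
pop() → 48: heap contents = []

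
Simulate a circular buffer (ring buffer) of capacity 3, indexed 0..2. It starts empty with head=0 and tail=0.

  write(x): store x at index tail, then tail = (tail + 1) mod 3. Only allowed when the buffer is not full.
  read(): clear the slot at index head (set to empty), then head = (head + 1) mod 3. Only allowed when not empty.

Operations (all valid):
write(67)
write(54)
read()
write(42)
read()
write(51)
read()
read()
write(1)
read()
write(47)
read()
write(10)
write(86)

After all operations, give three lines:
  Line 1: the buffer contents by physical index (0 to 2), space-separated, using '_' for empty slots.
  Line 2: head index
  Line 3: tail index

write(67): buf=[67 _ _], head=0, tail=1, size=1
write(54): buf=[67 54 _], head=0, tail=2, size=2
read(): buf=[_ 54 _], head=1, tail=2, size=1
write(42): buf=[_ 54 42], head=1, tail=0, size=2
read(): buf=[_ _ 42], head=2, tail=0, size=1
write(51): buf=[51 _ 42], head=2, tail=1, size=2
read(): buf=[51 _ _], head=0, tail=1, size=1
read(): buf=[_ _ _], head=1, tail=1, size=0
write(1): buf=[_ 1 _], head=1, tail=2, size=1
read(): buf=[_ _ _], head=2, tail=2, size=0
write(47): buf=[_ _ 47], head=2, tail=0, size=1
read(): buf=[_ _ _], head=0, tail=0, size=0
write(10): buf=[10 _ _], head=0, tail=1, size=1
write(86): buf=[10 86 _], head=0, tail=2, size=2

Answer: 10 86 _
0
2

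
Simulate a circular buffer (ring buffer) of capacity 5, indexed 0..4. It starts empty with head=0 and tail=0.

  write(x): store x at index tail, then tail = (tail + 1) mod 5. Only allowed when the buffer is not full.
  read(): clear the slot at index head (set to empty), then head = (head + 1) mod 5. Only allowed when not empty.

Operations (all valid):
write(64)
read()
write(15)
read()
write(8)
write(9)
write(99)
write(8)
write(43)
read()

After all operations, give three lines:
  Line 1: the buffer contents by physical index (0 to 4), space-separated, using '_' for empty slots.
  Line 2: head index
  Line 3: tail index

write(64): buf=[64 _ _ _ _], head=0, tail=1, size=1
read(): buf=[_ _ _ _ _], head=1, tail=1, size=0
write(15): buf=[_ 15 _ _ _], head=1, tail=2, size=1
read(): buf=[_ _ _ _ _], head=2, tail=2, size=0
write(8): buf=[_ _ 8 _ _], head=2, tail=3, size=1
write(9): buf=[_ _ 8 9 _], head=2, tail=4, size=2
write(99): buf=[_ _ 8 9 99], head=2, tail=0, size=3
write(8): buf=[8 _ 8 9 99], head=2, tail=1, size=4
write(43): buf=[8 43 8 9 99], head=2, tail=2, size=5
read(): buf=[8 43 _ 9 99], head=3, tail=2, size=4

Answer: 8 43 _ 9 99
3
2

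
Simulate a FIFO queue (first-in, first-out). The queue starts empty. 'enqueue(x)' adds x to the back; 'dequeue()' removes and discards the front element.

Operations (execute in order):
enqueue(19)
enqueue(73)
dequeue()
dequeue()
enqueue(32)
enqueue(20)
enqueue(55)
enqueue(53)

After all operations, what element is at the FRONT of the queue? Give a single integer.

enqueue(19): queue = [19]
enqueue(73): queue = [19, 73]
dequeue(): queue = [73]
dequeue(): queue = []
enqueue(32): queue = [32]
enqueue(20): queue = [32, 20]
enqueue(55): queue = [32, 20, 55]
enqueue(53): queue = [32, 20, 55, 53]

Answer: 32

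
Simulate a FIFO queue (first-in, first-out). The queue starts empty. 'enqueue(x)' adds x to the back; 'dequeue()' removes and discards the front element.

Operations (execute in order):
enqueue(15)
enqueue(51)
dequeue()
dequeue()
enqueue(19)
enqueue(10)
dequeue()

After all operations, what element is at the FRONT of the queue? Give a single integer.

Answer: 10

Derivation:
enqueue(15): queue = [15]
enqueue(51): queue = [15, 51]
dequeue(): queue = [51]
dequeue(): queue = []
enqueue(19): queue = [19]
enqueue(10): queue = [19, 10]
dequeue(): queue = [10]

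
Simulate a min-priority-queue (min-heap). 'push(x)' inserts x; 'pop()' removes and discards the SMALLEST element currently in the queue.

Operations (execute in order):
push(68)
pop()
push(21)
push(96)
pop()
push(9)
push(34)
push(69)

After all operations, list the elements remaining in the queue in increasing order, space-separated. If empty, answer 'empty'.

Answer: 9 34 69 96

Derivation:
push(68): heap contents = [68]
pop() → 68: heap contents = []
push(21): heap contents = [21]
push(96): heap contents = [21, 96]
pop() → 21: heap contents = [96]
push(9): heap contents = [9, 96]
push(34): heap contents = [9, 34, 96]
push(69): heap contents = [9, 34, 69, 96]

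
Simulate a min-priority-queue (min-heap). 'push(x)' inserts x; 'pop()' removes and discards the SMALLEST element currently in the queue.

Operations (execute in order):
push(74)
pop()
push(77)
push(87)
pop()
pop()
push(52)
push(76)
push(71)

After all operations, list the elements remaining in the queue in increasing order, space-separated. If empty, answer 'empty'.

push(74): heap contents = [74]
pop() → 74: heap contents = []
push(77): heap contents = [77]
push(87): heap contents = [77, 87]
pop() → 77: heap contents = [87]
pop() → 87: heap contents = []
push(52): heap contents = [52]
push(76): heap contents = [52, 76]
push(71): heap contents = [52, 71, 76]

Answer: 52 71 76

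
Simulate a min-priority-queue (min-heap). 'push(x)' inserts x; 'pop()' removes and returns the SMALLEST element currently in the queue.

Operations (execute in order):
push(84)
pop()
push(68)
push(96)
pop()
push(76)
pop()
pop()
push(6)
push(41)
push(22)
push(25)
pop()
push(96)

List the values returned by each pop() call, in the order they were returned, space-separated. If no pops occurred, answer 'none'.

Answer: 84 68 76 96 6

Derivation:
push(84): heap contents = [84]
pop() → 84: heap contents = []
push(68): heap contents = [68]
push(96): heap contents = [68, 96]
pop() → 68: heap contents = [96]
push(76): heap contents = [76, 96]
pop() → 76: heap contents = [96]
pop() → 96: heap contents = []
push(6): heap contents = [6]
push(41): heap contents = [6, 41]
push(22): heap contents = [6, 22, 41]
push(25): heap contents = [6, 22, 25, 41]
pop() → 6: heap contents = [22, 25, 41]
push(96): heap contents = [22, 25, 41, 96]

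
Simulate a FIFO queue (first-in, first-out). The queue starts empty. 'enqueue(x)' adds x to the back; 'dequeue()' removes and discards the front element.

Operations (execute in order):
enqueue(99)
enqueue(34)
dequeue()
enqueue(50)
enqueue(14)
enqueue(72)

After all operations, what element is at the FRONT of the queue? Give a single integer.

Answer: 34

Derivation:
enqueue(99): queue = [99]
enqueue(34): queue = [99, 34]
dequeue(): queue = [34]
enqueue(50): queue = [34, 50]
enqueue(14): queue = [34, 50, 14]
enqueue(72): queue = [34, 50, 14, 72]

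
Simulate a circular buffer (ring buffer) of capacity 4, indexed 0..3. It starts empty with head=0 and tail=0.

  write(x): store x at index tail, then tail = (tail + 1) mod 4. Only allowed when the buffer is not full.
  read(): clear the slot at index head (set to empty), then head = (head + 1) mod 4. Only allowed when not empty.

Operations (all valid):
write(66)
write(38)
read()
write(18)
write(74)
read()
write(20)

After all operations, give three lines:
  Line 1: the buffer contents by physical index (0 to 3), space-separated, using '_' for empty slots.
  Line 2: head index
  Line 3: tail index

write(66): buf=[66 _ _ _], head=0, tail=1, size=1
write(38): buf=[66 38 _ _], head=0, tail=2, size=2
read(): buf=[_ 38 _ _], head=1, tail=2, size=1
write(18): buf=[_ 38 18 _], head=1, tail=3, size=2
write(74): buf=[_ 38 18 74], head=1, tail=0, size=3
read(): buf=[_ _ 18 74], head=2, tail=0, size=2
write(20): buf=[20 _ 18 74], head=2, tail=1, size=3

Answer: 20 _ 18 74
2
1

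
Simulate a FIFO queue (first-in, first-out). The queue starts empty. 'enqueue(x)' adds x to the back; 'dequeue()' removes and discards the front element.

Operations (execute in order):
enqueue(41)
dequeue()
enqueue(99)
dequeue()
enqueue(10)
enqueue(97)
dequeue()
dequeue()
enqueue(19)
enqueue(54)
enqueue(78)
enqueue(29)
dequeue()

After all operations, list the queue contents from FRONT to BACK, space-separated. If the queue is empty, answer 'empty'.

enqueue(41): [41]
dequeue(): []
enqueue(99): [99]
dequeue(): []
enqueue(10): [10]
enqueue(97): [10, 97]
dequeue(): [97]
dequeue(): []
enqueue(19): [19]
enqueue(54): [19, 54]
enqueue(78): [19, 54, 78]
enqueue(29): [19, 54, 78, 29]
dequeue(): [54, 78, 29]

Answer: 54 78 29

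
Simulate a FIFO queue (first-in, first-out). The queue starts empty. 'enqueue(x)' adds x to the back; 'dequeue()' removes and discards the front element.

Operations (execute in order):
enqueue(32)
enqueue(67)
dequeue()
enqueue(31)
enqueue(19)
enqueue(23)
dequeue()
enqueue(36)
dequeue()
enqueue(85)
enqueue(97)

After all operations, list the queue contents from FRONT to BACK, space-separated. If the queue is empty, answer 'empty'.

enqueue(32): [32]
enqueue(67): [32, 67]
dequeue(): [67]
enqueue(31): [67, 31]
enqueue(19): [67, 31, 19]
enqueue(23): [67, 31, 19, 23]
dequeue(): [31, 19, 23]
enqueue(36): [31, 19, 23, 36]
dequeue(): [19, 23, 36]
enqueue(85): [19, 23, 36, 85]
enqueue(97): [19, 23, 36, 85, 97]

Answer: 19 23 36 85 97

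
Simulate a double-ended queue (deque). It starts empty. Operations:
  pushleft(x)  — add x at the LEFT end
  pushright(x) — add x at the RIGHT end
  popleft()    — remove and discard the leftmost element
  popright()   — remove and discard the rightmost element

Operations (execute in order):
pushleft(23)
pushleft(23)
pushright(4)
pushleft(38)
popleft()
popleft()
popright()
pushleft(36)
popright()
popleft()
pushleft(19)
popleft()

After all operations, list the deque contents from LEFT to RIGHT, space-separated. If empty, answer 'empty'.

Answer: empty

Derivation:
pushleft(23): [23]
pushleft(23): [23, 23]
pushright(4): [23, 23, 4]
pushleft(38): [38, 23, 23, 4]
popleft(): [23, 23, 4]
popleft(): [23, 4]
popright(): [23]
pushleft(36): [36, 23]
popright(): [36]
popleft(): []
pushleft(19): [19]
popleft(): []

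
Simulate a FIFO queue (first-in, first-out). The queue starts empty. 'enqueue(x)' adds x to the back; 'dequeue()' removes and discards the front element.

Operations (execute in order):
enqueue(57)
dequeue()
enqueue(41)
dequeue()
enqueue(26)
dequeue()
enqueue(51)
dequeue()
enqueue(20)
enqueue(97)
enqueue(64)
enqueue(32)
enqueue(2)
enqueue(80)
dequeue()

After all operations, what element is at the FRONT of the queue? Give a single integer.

enqueue(57): queue = [57]
dequeue(): queue = []
enqueue(41): queue = [41]
dequeue(): queue = []
enqueue(26): queue = [26]
dequeue(): queue = []
enqueue(51): queue = [51]
dequeue(): queue = []
enqueue(20): queue = [20]
enqueue(97): queue = [20, 97]
enqueue(64): queue = [20, 97, 64]
enqueue(32): queue = [20, 97, 64, 32]
enqueue(2): queue = [20, 97, 64, 32, 2]
enqueue(80): queue = [20, 97, 64, 32, 2, 80]
dequeue(): queue = [97, 64, 32, 2, 80]

Answer: 97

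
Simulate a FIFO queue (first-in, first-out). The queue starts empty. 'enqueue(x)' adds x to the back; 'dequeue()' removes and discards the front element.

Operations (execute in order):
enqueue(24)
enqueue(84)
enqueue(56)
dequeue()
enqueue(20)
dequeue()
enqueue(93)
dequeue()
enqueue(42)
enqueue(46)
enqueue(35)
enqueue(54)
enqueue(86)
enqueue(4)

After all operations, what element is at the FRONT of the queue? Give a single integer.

enqueue(24): queue = [24]
enqueue(84): queue = [24, 84]
enqueue(56): queue = [24, 84, 56]
dequeue(): queue = [84, 56]
enqueue(20): queue = [84, 56, 20]
dequeue(): queue = [56, 20]
enqueue(93): queue = [56, 20, 93]
dequeue(): queue = [20, 93]
enqueue(42): queue = [20, 93, 42]
enqueue(46): queue = [20, 93, 42, 46]
enqueue(35): queue = [20, 93, 42, 46, 35]
enqueue(54): queue = [20, 93, 42, 46, 35, 54]
enqueue(86): queue = [20, 93, 42, 46, 35, 54, 86]
enqueue(4): queue = [20, 93, 42, 46, 35, 54, 86, 4]

Answer: 20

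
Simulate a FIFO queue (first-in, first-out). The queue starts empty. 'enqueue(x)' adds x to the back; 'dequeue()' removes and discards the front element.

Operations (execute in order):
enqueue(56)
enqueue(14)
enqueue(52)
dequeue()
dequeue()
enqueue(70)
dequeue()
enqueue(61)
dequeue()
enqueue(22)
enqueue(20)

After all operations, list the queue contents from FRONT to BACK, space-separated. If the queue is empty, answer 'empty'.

enqueue(56): [56]
enqueue(14): [56, 14]
enqueue(52): [56, 14, 52]
dequeue(): [14, 52]
dequeue(): [52]
enqueue(70): [52, 70]
dequeue(): [70]
enqueue(61): [70, 61]
dequeue(): [61]
enqueue(22): [61, 22]
enqueue(20): [61, 22, 20]

Answer: 61 22 20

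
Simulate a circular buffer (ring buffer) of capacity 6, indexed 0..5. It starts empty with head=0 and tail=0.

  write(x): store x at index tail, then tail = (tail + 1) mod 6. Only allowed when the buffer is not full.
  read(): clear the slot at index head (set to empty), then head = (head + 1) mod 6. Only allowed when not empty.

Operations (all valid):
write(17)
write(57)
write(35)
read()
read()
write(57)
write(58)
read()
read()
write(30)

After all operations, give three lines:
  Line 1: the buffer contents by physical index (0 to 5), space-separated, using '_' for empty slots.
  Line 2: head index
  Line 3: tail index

Answer: _ _ _ _ 58 30
4
0

Derivation:
write(17): buf=[17 _ _ _ _ _], head=0, tail=1, size=1
write(57): buf=[17 57 _ _ _ _], head=0, tail=2, size=2
write(35): buf=[17 57 35 _ _ _], head=0, tail=3, size=3
read(): buf=[_ 57 35 _ _ _], head=1, tail=3, size=2
read(): buf=[_ _ 35 _ _ _], head=2, tail=3, size=1
write(57): buf=[_ _ 35 57 _ _], head=2, tail=4, size=2
write(58): buf=[_ _ 35 57 58 _], head=2, tail=5, size=3
read(): buf=[_ _ _ 57 58 _], head=3, tail=5, size=2
read(): buf=[_ _ _ _ 58 _], head=4, tail=5, size=1
write(30): buf=[_ _ _ _ 58 30], head=4, tail=0, size=2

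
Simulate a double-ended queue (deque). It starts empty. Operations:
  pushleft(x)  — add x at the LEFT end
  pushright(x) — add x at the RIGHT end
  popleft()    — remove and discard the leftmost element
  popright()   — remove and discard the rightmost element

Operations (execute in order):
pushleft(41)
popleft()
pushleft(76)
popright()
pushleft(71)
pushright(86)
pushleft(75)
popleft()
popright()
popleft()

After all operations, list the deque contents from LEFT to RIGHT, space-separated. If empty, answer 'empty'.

pushleft(41): [41]
popleft(): []
pushleft(76): [76]
popright(): []
pushleft(71): [71]
pushright(86): [71, 86]
pushleft(75): [75, 71, 86]
popleft(): [71, 86]
popright(): [71]
popleft(): []

Answer: empty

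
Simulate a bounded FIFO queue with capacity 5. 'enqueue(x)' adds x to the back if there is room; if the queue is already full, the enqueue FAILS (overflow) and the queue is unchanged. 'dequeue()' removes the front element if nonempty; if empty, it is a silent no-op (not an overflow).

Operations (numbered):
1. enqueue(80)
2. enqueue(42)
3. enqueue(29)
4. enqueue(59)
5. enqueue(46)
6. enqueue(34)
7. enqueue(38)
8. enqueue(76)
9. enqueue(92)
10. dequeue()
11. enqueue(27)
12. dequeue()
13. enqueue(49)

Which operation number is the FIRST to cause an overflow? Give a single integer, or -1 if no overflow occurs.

1. enqueue(80): size=1
2. enqueue(42): size=2
3. enqueue(29): size=3
4. enqueue(59): size=4
5. enqueue(46): size=5
6. enqueue(34): size=5=cap → OVERFLOW (fail)
7. enqueue(38): size=5=cap → OVERFLOW (fail)
8. enqueue(76): size=5=cap → OVERFLOW (fail)
9. enqueue(92): size=5=cap → OVERFLOW (fail)
10. dequeue(): size=4
11. enqueue(27): size=5
12. dequeue(): size=4
13. enqueue(49): size=5

Answer: 6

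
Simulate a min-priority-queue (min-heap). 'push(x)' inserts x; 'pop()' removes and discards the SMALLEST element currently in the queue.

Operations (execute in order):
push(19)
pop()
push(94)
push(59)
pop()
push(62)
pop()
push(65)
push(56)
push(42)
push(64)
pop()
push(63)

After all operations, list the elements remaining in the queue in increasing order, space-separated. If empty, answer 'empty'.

push(19): heap contents = [19]
pop() → 19: heap contents = []
push(94): heap contents = [94]
push(59): heap contents = [59, 94]
pop() → 59: heap contents = [94]
push(62): heap contents = [62, 94]
pop() → 62: heap contents = [94]
push(65): heap contents = [65, 94]
push(56): heap contents = [56, 65, 94]
push(42): heap contents = [42, 56, 65, 94]
push(64): heap contents = [42, 56, 64, 65, 94]
pop() → 42: heap contents = [56, 64, 65, 94]
push(63): heap contents = [56, 63, 64, 65, 94]

Answer: 56 63 64 65 94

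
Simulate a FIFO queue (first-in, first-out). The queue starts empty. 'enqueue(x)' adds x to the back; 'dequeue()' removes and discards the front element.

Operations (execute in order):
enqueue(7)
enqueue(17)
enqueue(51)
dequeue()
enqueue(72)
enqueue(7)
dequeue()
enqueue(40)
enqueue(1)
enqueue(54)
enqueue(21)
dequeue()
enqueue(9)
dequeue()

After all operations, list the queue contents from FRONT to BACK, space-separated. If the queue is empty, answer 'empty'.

enqueue(7): [7]
enqueue(17): [7, 17]
enqueue(51): [7, 17, 51]
dequeue(): [17, 51]
enqueue(72): [17, 51, 72]
enqueue(7): [17, 51, 72, 7]
dequeue(): [51, 72, 7]
enqueue(40): [51, 72, 7, 40]
enqueue(1): [51, 72, 7, 40, 1]
enqueue(54): [51, 72, 7, 40, 1, 54]
enqueue(21): [51, 72, 7, 40, 1, 54, 21]
dequeue(): [72, 7, 40, 1, 54, 21]
enqueue(9): [72, 7, 40, 1, 54, 21, 9]
dequeue(): [7, 40, 1, 54, 21, 9]

Answer: 7 40 1 54 21 9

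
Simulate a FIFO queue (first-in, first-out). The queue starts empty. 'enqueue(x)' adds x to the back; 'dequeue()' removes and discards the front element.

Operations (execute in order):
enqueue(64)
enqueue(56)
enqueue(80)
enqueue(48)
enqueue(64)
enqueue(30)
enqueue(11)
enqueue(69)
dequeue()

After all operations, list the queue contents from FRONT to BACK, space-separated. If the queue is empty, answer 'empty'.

Answer: 56 80 48 64 30 11 69

Derivation:
enqueue(64): [64]
enqueue(56): [64, 56]
enqueue(80): [64, 56, 80]
enqueue(48): [64, 56, 80, 48]
enqueue(64): [64, 56, 80, 48, 64]
enqueue(30): [64, 56, 80, 48, 64, 30]
enqueue(11): [64, 56, 80, 48, 64, 30, 11]
enqueue(69): [64, 56, 80, 48, 64, 30, 11, 69]
dequeue(): [56, 80, 48, 64, 30, 11, 69]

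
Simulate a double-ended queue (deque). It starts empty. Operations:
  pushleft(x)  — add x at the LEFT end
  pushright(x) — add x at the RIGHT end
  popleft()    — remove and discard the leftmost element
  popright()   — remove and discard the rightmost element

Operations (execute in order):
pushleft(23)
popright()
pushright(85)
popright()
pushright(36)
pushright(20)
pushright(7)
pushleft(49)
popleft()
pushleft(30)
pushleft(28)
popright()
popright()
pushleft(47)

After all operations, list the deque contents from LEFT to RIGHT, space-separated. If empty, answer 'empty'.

pushleft(23): [23]
popright(): []
pushright(85): [85]
popright(): []
pushright(36): [36]
pushright(20): [36, 20]
pushright(7): [36, 20, 7]
pushleft(49): [49, 36, 20, 7]
popleft(): [36, 20, 7]
pushleft(30): [30, 36, 20, 7]
pushleft(28): [28, 30, 36, 20, 7]
popright(): [28, 30, 36, 20]
popright(): [28, 30, 36]
pushleft(47): [47, 28, 30, 36]

Answer: 47 28 30 36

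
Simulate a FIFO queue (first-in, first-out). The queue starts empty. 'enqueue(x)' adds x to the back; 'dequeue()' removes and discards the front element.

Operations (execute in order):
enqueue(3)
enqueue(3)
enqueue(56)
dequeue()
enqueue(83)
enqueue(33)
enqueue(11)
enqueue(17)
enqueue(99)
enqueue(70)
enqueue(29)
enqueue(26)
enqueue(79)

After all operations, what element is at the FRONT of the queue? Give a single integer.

Answer: 3

Derivation:
enqueue(3): queue = [3]
enqueue(3): queue = [3, 3]
enqueue(56): queue = [3, 3, 56]
dequeue(): queue = [3, 56]
enqueue(83): queue = [3, 56, 83]
enqueue(33): queue = [3, 56, 83, 33]
enqueue(11): queue = [3, 56, 83, 33, 11]
enqueue(17): queue = [3, 56, 83, 33, 11, 17]
enqueue(99): queue = [3, 56, 83, 33, 11, 17, 99]
enqueue(70): queue = [3, 56, 83, 33, 11, 17, 99, 70]
enqueue(29): queue = [3, 56, 83, 33, 11, 17, 99, 70, 29]
enqueue(26): queue = [3, 56, 83, 33, 11, 17, 99, 70, 29, 26]
enqueue(79): queue = [3, 56, 83, 33, 11, 17, 99, 70, 29, 26, 79]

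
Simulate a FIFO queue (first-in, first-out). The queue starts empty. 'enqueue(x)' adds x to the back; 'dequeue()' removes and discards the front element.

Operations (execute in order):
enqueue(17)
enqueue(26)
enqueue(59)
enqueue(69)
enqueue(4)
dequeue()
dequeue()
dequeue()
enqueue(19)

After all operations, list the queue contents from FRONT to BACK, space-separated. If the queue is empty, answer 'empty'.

enqueue(17): [17]
enqueue(26): [17, 26]
enqueue(59): [17, 26, 59]
enqueue(69): [17, 26, 59, 69]
enqueue(4): [17, 26, 59, 69, 4]
dequeue(): [26, 59, 69, 4]
dequeue(): [59, 69, 4]
dequeue(): [69, 4]
enqueue(19): [69, 4, 19]

Answer: 69 4 19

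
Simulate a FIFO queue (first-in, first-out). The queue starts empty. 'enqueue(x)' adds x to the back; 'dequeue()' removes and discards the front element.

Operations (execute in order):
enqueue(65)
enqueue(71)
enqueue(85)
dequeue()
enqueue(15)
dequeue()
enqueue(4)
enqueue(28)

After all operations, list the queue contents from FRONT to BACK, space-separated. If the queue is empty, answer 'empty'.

enqueue(65): [65]
enqueue(71): [65, 71]
enqueue(85): [65, 71, 85]
dequeue(): [71, 85]
enqueue(15): [71, 85, 15]
dequeue(): [85, 15]
enqueue(4): [85, 15, 4]
enqueue(28): [85, 15, 4, 28]

Answer: 85 15 4 28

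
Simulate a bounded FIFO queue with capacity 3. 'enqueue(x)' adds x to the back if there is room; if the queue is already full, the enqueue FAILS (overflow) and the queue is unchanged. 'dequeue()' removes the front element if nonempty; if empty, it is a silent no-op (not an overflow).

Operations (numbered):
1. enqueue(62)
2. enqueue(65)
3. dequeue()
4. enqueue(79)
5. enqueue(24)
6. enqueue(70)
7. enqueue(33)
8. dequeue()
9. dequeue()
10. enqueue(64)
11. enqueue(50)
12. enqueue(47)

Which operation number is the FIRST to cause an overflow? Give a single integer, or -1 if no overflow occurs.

1. enqueue(62): size=1
2. enqueue(65): size=2
3. dequeue(): size=1
4. enqueue(79): size=2
5. enqueue(24): size=3
6. enqueue(70): size=3=cap → OVERFLOW (fail)
7. enqueue(33): size=3=cap → OVERFLOW (fail)
8. dequeue(): size=2
9. dequeue(): size=1
10. enqueue(64): size=2
11. enqueue(50): size=3
12. enqueue(47): size=3=cap → OVERFLOW (fail)

Answer: 6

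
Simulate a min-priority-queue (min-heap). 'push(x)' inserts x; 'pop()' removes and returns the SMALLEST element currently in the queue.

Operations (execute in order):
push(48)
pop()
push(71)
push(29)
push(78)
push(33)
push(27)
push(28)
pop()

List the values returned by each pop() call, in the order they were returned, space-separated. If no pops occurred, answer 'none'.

Answer: 48 27

Derivation:
push(48): heap contents = [48]
pop() → 48: heap contents = []
push(71): heap contents = [71]
push(29): heap contents = [29, 71]
push(78): heap contents = [29, 71, 78]
push(33): heap contents = [29, 33, 71, 78]
push(27): heap contents = [27, 29, 33, 71, 78]
push(28): heap contents = [27, 28, 29, 33, 71, 78]
pop() → 27: heap contents = [28, 29, 33, 71, 78]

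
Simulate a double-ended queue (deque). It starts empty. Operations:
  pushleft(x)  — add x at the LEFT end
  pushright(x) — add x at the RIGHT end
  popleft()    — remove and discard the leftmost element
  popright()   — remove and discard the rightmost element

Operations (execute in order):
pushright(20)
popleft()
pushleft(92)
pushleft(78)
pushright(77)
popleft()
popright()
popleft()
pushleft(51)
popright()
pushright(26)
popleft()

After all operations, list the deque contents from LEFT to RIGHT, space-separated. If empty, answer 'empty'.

Answer: empty

Derivation:
pushright(20): [20]
popleft(): []
pushleft(92): [92]
pushleft(78): [78, 92]
pushright(77): [78, 92, 77]
popleft(): [92, 77]
popright(): [92]
popleft(): []
pushleft(51): [51]
popright(): []
pushright(26): [26]
popleft(): []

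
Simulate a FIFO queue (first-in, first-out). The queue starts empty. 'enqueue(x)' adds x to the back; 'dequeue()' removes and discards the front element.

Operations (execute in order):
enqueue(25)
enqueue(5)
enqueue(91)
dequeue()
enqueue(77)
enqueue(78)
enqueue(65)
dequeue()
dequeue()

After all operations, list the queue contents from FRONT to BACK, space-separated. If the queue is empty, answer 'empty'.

Answer: 77 78 65

Derivation:
enqueue(25): [25]
enqueue(5): [25, 5]
enqueue(91): [25, 5, 91]
dequeue(): [5, 91]
enqueue(77): [5, 91, 77]
enqueue(78): [5, 91, 77, 78]
enqueue(65): [5, 91, 77, 78, 65]
dequeue(): [91, 77, 78, 65]
dequeue(): [77, 78, 65]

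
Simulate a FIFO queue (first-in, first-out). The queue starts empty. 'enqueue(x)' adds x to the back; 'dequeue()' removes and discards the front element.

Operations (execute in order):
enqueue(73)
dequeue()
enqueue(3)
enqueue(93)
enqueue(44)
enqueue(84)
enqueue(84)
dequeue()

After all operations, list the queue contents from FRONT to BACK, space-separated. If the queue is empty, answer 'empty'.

Answer: 93 44 84 84

Derivation:
enqueue(73): [73]
dequeue(): []
enqueue(3): [3]
enqueue(93): [3, 93]
enqueue(44): [3, 93, 44]
enqueue(84): [3, 93, 44, 84]
enqueue(84): [3, 93, 44, 84, 84]
dequeue(): [93, 44, 84, 84]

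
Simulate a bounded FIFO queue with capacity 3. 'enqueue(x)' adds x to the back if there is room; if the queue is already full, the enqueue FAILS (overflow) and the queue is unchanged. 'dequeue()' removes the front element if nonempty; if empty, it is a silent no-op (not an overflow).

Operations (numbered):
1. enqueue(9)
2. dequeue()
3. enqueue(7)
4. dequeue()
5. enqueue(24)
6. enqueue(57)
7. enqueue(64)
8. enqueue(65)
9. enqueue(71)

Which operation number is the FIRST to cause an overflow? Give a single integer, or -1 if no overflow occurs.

1. enqueue(9): size=1
2. dequeue(): size=0
3. enqueue(7): size=1
4. dequeue(): size=0
5. enqueue(24): size=1
6. enqueue(57): size=2
7. enqueue(64): size=3
8. enqueue(65): size=3=cap → OVERFLOW (fail)
9. enqueue(71): size=3=cap → OVERFLOW (fail)

Answer: 8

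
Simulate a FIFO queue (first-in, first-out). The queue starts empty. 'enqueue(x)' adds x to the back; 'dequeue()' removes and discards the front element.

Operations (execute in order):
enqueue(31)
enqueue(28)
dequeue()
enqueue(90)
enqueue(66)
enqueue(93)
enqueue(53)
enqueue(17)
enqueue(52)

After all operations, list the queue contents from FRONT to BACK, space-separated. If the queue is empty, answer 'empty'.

enqueue(31): [31]
enqueue(28): [31, 28]
dequeue(): [28]
enqueue(90): [28, 90]
enqueue(66): [28, 90, 66]
enqueue(93): [28, 90, 66, 93]
enqueue(53): [28, 90, 66, 93, 53]
enqueue(17): [28, 90, 66, 93, 53, 17]
enqueue(52): [28, 90, 66, 93, 53, 17, 52]

Answer: 28 90 66 93 53 17 52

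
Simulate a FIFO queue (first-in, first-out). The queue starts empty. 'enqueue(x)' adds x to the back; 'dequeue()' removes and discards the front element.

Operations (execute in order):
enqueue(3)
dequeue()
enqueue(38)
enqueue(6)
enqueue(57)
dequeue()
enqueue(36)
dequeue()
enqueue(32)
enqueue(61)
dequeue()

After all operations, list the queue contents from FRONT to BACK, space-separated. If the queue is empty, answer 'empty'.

enqueue(3): [3]
dequeue(): []
enqueue(38): [38]
enqueue(6): [38, 6]
enqueue(57): [38, 6, 57]
dequeue(): [6, 57]
enqueue(36): [6, 57, 36]
dequeue(): [57, 36]
enqueue(32): [57, 36, 32]
enqueue(61): [57, 36, 32, 61]
dequeue(): [36, 32, 61]

Answer: 36 32 61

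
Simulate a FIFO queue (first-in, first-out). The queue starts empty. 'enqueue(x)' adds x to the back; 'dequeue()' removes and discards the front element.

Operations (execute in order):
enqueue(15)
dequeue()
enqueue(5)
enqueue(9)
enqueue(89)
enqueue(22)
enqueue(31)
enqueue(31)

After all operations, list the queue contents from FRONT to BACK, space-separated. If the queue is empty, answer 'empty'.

enqueue(15): [15]
dequeue(): []
enqueue(5): [5]
enqueue(9): [5, 9]
enqueue(89): [5, 9, 89]
enqueue(22): [5, 9, 89, 22]
enqueue(31): [5, 9, 89, 22, 31]
enqueue(31): [5, 9, 89, 22, 31, 31]

Answer: 5 9 89 22 31 31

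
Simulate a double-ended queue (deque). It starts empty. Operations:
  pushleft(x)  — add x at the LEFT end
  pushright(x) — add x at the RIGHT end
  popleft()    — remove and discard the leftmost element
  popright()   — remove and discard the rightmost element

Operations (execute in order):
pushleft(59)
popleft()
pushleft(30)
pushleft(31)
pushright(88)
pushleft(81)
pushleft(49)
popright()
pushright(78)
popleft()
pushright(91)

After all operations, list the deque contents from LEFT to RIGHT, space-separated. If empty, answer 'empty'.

pushleft(59): [59]
popleft(): []
pushleft(30): [30]
pushleft(31): [31, 30]
pushright(88): [31, 30, 88]
pushleft(81): [81, 31, 30, 88]
pushleft(49): [49, 81, 31, 30, 88]
popright(): [49, 81, 31, 30]
pushright(78): [49, 81, 31, 30, 78]
popleft(): [81, 31, 30, 78]
pushright(91): [81, 31, 30, 78, 91]

Answer: 81 31 30 78 91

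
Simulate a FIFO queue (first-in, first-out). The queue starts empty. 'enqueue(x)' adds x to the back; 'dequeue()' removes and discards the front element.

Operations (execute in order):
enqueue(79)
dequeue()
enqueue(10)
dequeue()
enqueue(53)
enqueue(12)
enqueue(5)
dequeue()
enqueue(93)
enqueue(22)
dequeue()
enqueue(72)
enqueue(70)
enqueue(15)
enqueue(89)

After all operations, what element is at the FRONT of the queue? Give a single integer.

enqueue(79): queue = [79]
dequeue(): queue = []
enqueue(10): queue = [10]
dequeue(): queue = []
enqueue(53): queue = [53]
enqueue(12): queue = [53, 12]
enqueue(5): queue = [53, 12, 5]
dequeue(): queue = [12, 5]
enqueue(93): queue = [12, 5, 93]
enqueue(22): queue = [12, 5, 93, 22]
dequeue(): queue = [5, 93, 22]
enqueue(72): queue = [5, 93, 22, 72]
enqueue(70): queue = [5, 93, 22, 72, 70]
enqueue(15): queue = [5, 93, 22, 72, 70, 15]
enqueue(89): queue = [5, 93, 22, 72, 70, 15, 89]

Answer: 5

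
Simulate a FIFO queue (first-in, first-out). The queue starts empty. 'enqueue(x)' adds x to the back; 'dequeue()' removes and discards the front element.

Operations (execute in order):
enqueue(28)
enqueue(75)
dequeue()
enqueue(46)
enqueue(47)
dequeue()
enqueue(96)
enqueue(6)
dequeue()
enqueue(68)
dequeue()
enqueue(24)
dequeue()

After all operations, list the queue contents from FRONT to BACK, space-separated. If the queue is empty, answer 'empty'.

enqueue(28): [28]
enqueue(75): [28, 75]
dequeue(): [75]
enqueue(46): [75, 46]
enqueue(47): [75, 46, 47]
dequeue(): [46, 47]
enqueue(96): [46, 47, 96]
enqueue(6): [46, 47, 96, 6]
dequeue(): [47, 96, 6]
enqueue(68): [47, 96, 6, 68]
dequeue(): [96, 6, 68]
enqueue(24): [96, 6, 68, 24]
dequeue(): [6, 68, 24]

Answer: 6 68 24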